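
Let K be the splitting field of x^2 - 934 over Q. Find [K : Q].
[K : Q] = 2

f(x) = x^2 - 934 factors as (x - √934)(x + √934). The splitting field is K = Q(√934). Since 934 is squarefree and > 1, it is not a perfect square, so x^2 - 934 is irreducible over Q and [Q(√934) : Q] = 2. Hence [K : Q] = 2.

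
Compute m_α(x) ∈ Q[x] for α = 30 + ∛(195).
m_α(x) = x^3 - 90x^2 + 2700x - 27195

Set β = α - 30 = ∛(195), so β^3 = 195. Then (α - 30)^3 - 195 = 0, i.e. α is a root of g(x) = (x - 30)^3 - 195 = x^3 - 90x^2 + 2700x - 27195. Since g(x) = h(x - 30) where h(x) = x^3 - 195, and h is irreducible over Q (because 195 is not a perfect cube, so h has no rational root, and a monic cubic with no rational root is irreducible), g is also irreducible (irreducibility is preserved under the substitution x → x - 30). Hence m_α(x) = x^3 - 90x^2 + 2700x - 27195.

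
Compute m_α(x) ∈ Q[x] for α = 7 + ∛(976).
m_α(x) = x^3 - 21x^2 + 147x - 1319

Set β = α - 7 = ∛(976), so β^3 = 976. Then (α - 7)^3 - 976 = 0, i.e. α is a root of g(x) = (x - 7)^3 - 976 = x^3 - 21x^2 + 147x - 1319. Since g(x) = h(x - 7) where h(x) = x^3 - 976, and h is irreducible over Q (because 976 is not a perfect cube, so h has no rational root, and a monic cubic with no rational root is irreducible), g is also irreducible (irreducibility is preserved under the substitution x → x - 7). Hence m_α(x) = x^3 - 21x^2 + 147x - 1319.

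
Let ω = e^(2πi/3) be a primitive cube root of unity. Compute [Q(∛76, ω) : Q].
[Q(∛76, ω) : Q] = 6

[Q(∛76):Q] = 3 (min poly x^3 - 76, irreducible since 76 is not a perfect cube). [Q(ω):Q] = 2 (min poly x^2 + x + 1). Since Q(∛76) ⊂ R and ω ∉ R, we have ω ∉ Q(∛76), so x^2 + x + 1 remains irreducible over Q(∛76) and [Q(∛76, ω) : Q(∛76)] = 2. By the tower law, [Q(∛76, ω) : Q] = 3 · 2 = 6. (In fact Q(∛76, ω) is the splitting field of x^3 - 76 over Q.)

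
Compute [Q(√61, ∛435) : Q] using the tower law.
[Q(√61, ∛435) : Q] = 6

Let L = Q(√61, ∛435). Since Q(√61) ⊂ L and [Q(√61):Q] = 2, the tower law gives 2 | [L:Q]. Likewise Q(∛435) ⊂ L with [Q(∛435):Q] = 3 (because 435 is not a perfect cube), so 3 | [L:Q]. As gcd(2,3) = 1, [L:Q] is divisible by 6. Conversely L is generated over Q by √61 and ∛435, so [L:Q] ≤ 2·3 = 6. Therefore [Q(√61, ∛435) : Q] = 6.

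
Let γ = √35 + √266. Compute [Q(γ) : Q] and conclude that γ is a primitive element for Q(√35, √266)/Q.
[Q(γ) : Q] = 4 (equivalently, Q(γ) = Q(√35, √266))

Obviously Q(γ) ⊆ Q(√35, √266), and [Q(√35, √266):Q] = 4 (since 35, 266 are distinct squarefree integers > 1 with 9310 not a perfect square). To show equality we compute the minimal polynomial of γ. From γ = √35 + √266: γ^2 = 35 + 2√(9310) + 266 = 301 + 2√(9310), so γ^2 - 301 = 2√(9310); squaring, (γ^2 - 301)^2 = 4·9310, i.e. γ^4 - 602γ^2 + 90601 - 37240 = 0, i.e. γ^4 - 602γ^2 + 53361 = 0. So γ is a root of x^4 - 602x^2 + 53361. This polynomial is irreducible over Q: it has no rational root (each ±√35 ± √266 is irrational), and any factorization into two quadratics over Q would force √(9310) ∈ Q (pairing opposite roots) or √35, √266 ∈ Q (other pairings), all impossible. Hence [Q(γ):Q] = 4 = [Q(√35, √266):Q], so Q(γ) = Q(√35, √266).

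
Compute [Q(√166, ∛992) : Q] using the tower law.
[Q(√166, ∛992) : Q] = 6

Let L = Q(√166, ∛992). Since Q(√166) ⊂ L and [Q(√166):Q] = 2, the tower law gives 2 | [L:Q]. Likewise Q(∛992) ⊂ L with [Q(∛992):Q] = 3 (because 992 is not a perfect cube), so 3 | [L:Q]. As gcd(2,3) = 1, [L:Q] is divisible by 6. Conversely L is generated over Q by √166 and ∛992, so [L:Q] ≤ 2·3 = 6. Therefore [Q(√166, ∛992) : Q] = 6.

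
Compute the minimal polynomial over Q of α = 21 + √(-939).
m_α(x) = x^2 - 42x + 1380

From α - 21 = √(-939), squaring gives (α - 21)^2 = -939, i.e. α^2 - 42α + 441 = -939, so α^2 - 42α + 1380 = 0. The discriminant of x^2 - 42x + 1380 is (-42)^2 - 4·(1380) = 1764 - 5520 = -3756, and 4·(-939) is not a perfect square in Q since -939 is squarefree and ≠ 1. Hence x^2 - 42x + 1380 is irreducible over Q and is the minimal polynomial of α.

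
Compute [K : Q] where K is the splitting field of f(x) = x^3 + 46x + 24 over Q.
[K : Q] = 6

By the rational root test, any rational root of the monic integer polynomial f(x) = x^3 + 46x + 24 must be an integer dividing the constant term 24, i.e. one of ±{1, 2, 3, 4, 6, 8, 12, 24}. Evaluating: f(1) = 71, f(-1) = -23, f(2) = 124, f(-2) = -76, f(3) = 189, f(-3) = -141, f(4) = 272, f(-4) = -224, f(6) = 516, f(-6) = -468, f(8) = 904, f(-8) = -856, f(12) = 2304, f(-12) = -2256, f(24) = 14952, f(-24) = -14904; none is 0, so f has no rational root and is therefore irreducible over Q (a cubic with no linear factor over a field is irreducible). For an irreducible cubic, the Galois group is A_3 or S_3 according as the discriminant disc(f) = -4a^3 - 27b^2 = -4·(46)^3 - 27·(24)^2 = -404896 is or is not a square in Q. Here disc(f) = -404896 is not a perfect square in Q, so the Galois group of f over Q is not contained in A_3 and must be all of S_3. The splitting field has degree |S_3| = 6 over Q, so [K : Q] = 6.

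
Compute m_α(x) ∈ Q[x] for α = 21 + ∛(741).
m_α(x) = x^3 - 63x^2 + 1323x - 10002

Set β = α - 21 = ∛(741), so β^3 = 741. Then (α - 21)^3 - 741 = 0, i.e. α is a root of g(x) = (x - 21)^3 - 741 = x^3 - 63x^2 + 1323x - 10002. Since g(x) = h(x - 21) where h(x) = x^3 - 741, and h is irreducible over Q (because 741 is not a perfect cube, so h has no rational root, and a monic cubic with no rational root is irreducible), g is also irreducible (irreducibility is preserved under the substitution x → x - 21). Hence m_α(x) = x^3 - 63x^2 + 1323x - 10002.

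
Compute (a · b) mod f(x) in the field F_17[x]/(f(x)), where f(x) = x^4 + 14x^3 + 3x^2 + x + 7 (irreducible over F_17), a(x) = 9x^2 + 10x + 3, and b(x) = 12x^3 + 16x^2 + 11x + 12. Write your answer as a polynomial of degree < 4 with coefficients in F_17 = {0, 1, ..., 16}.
a · b ≡ x^3 + 9x^2 + 16x (mod f(x))

Multiply in F_17[x]: a(x)·b(x) = (9x^2 + 10x + 3)·(12x^3 + 16x^2 + 11x + 12) = 6x^5 + 9x^4 + 6x^3 + 11x^2 + 2. This has degree ≥ 4, so divide by f(x) over F_17: 6x^5 + 9x^4 + 6x^3 + 11x^2 + 2 = (6x + 10)·(x^4 + 14x^3 + 3x^2 + x + 7) + (x^3 + 9x^2 + 16x). Hence a·b ≡ x^3 + 9x^2 + 16x (mod f). (F_17[x]/(f) is a field with 17^4 = 83521 elements since f is irreducible of degree 4.)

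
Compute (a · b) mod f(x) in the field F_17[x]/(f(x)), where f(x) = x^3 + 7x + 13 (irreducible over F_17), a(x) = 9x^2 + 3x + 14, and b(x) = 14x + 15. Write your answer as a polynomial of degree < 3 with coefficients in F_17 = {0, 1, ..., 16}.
a · b ≡ 7x^2 + 5x (mod f(x))

Multiply in F_17[x]: a(x)·b(x) = (9x^2 + 3x + 14)·(14x + 15) = 7x^3 + 7x^2 + 3x + 6. This has degree ≥ 3, so divide by f(x) over F_17: 7x^3 + 7x^2 + 3x + 6 = (7)·(x^3 + 7x + 13) + (7x^2 + 5x). Hence a·b ≡ 7x^2 + 5x (mod f). (F_17[x]/(f) is a field with 17^3 = 4913 elements since f is irreducible of degree 3.)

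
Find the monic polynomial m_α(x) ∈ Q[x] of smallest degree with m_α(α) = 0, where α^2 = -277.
m_α(x) = x^2 + 277

α satisfies α^2 + 277 = 0, so x^2 + 277 annihilates α. Since d = -277 is squarefree and ≠ 1, it is not a perfect square in Q, so x^2 + 277 has no rational root and is therefore irreducible over Q (a degree-2 polynomial over a field is irreducible iff it has no root). Hence m_α(x) = x^2 + 277.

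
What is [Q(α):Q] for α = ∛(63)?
[Q(α):Q] = 3

The minimal polynomial of α is x^3 - 63, irreducible over Q since 63 is not a perfect cube (so x^3 - 63 has no rational root). Hence [Q(α):Q] = deg(m_α) = 3.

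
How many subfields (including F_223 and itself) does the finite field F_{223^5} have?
F_{223^5} has 2 subfields

The subfields of F_{p^n} are exactly the fields F_{p^d} for d | n (each is the fixed field of the unique index-d subgroup of Gal(F_{p^n}/F_p) ≅ Z/nZ). The divisors of n = 5 are {1, 5}, giving 2 subfields: F_{223^1}, F_{223^5}.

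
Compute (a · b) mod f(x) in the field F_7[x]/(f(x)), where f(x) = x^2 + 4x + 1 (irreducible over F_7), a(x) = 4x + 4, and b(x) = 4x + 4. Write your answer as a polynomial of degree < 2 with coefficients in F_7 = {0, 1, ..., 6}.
a · b ≡ 3x (mod f(x))

Multiply in F_7[x]: a(x)·b(x) = (4x + 4)·(4x + 4) = 2x^2 + 4x + 2. This has degree ≥ 2, so divide by f(x) over F_7: 2x^2 + 4x + 2 = (2)·(x^2 + 4x + 1) + (3x). Hence a·b ≡ 3x (mod f). (F_7[x]/(f) is a field with 7^2 = 49 elements since f is irreducible of degree 2.)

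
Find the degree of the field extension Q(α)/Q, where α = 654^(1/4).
[Q(α):Q] = 4

α is a root of x^4 - 654. By Eisenstein's criterion at the prime p = 2 (which divides the constant term 654 but p^2 = 4 does not, since 654 is squarefree), x^4 - 654 is irreducible over Q. Hence [Q(α):Q] = 4.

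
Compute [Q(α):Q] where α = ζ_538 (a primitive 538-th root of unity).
[Q(α):Q] = 268

The minimal polynomial of ζ_538 over Q is the 538-th cyclotomic polynomial Φ_538(x), which is irreducible over Q and has degree φ(538) = 268. Hence [Q(α):Q] = φ(538) = 268.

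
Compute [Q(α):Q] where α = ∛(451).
[Q(α):Q] = 3

The minimal polynomial of α is x^3 - 451, irreducible over Q since 451 is not a perfect cube (so x^3 - 451 has no rational root). Hence [Q(α):Q] = deg(m_α) = 3.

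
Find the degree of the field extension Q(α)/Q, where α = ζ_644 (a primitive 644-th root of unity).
[Q(α):Q] = 264

The minimal polynomial of ζ_644 over Q is the 644-th cyclotomic polynomial Φ_644(x), which is irreducible over Q and has degree φ(644) = 264. Hence [Q(α):Q] = φ(644) = 264.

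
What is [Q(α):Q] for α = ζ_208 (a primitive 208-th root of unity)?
[Q(α):Q] = 96

The minimal polynomial of ζ_208 over Q is the 208-th cyclotomic polynomial Φ_208(x), which is irreducible over Q and has degree φ(208) = 96. Hence [Q(α):Q] = φ(208) = 96.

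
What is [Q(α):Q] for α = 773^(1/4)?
[Q(α):Q] = 4

α is a root of x^4 - 773. By Eisenstein's criterion at the prime p = 773 (which divides the constant term 773 but p^2 = 597529 does not, since 773 is squarefree), x^4 - 773 is irreducible over Q. Hence [Q(α):Q] = 4.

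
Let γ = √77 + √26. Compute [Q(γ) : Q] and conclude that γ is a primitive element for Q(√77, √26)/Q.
[Q(γ) : Q] = 4 (equivalently, Q(γ) = Q(√77, √26))

Obviously Q(γ) ⊆ Q(√77, √26), and [Q(√77, √26):Q] = 4 (since 77, 26 are distinct squarefree integers > 1 with 2002 not a perfect square). To show equality we compute the minimal polynomial of γ. From γ = √77 + √26: γ^2 = 77 + 2√(2002) + 26 = 103 + 2√(2002), so γ^2 - 103 = 2√(2002); squaring, (γ^2 - 103)^2 = 4·2002, i.e. γ^4 - 206γ^2 + 10609 - 8008 = 0, i.e. γ^4 - 206γ^2 + 2601 = 0. So γ is a root of x^4 - 206x^2 + 2601. This polynomial is irreducible over Q: it has no rational root (each ±√77 ± √26 is irrational), and any factorization into two quadratics over Q would force √(2002) ∈ Q (pairing opposite roots) or √77, √26 ∈ Q (other pairings), all impossible. Hence [Q(γ):Q] = 4 = [Q(√77, √26):Q], so Q(γ) = Q(√77, √26).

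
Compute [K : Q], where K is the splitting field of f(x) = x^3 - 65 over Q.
[K : Q] = 6

The roots of x^3 - 65 are ∛65, ω∛65, ω^2∛65 where ω = e^(2πi/3) is a primitive cube root of unity, so K = Q(∛65, ω). Now [Q(∛65):Q] = 3 (since 65 is not a perfect cube, x^3 - 65 is irreducible) and [Q(ω):Q] = 2. Both 2 and 3 divide [K:Q], and [K:Q] ≤ 3·2 = 6, so [K:Q] = 6. (Equivalently: Q(∛65) ⊂ R but ω ∉ R, so [K : Q(∛65)] = 2.)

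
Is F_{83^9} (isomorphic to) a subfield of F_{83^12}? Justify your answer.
No: F_{83^9} is not a subfield of F_{83^12}

F_{p^m} embeds in F_{p^n} iff m | n. Here 9 ∤ 12 (since 12 = 1·9 + 3 with remainder 3 ≠ 0), so F_{83^9} is not a subfield of F_{83^12}. Equivalently: if it were, the tower law would give 9 = [F_{83^9}:F_83] dividing [F_{83^12}:F_83] = 12, contradiction.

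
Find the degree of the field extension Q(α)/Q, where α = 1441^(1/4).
[Q(α):Q] = 4

α is a root of x^4 - 1441. By Eisenstein's criterion at the prime p = 11 (which divides the constant term 1441 but p^2 = 121 does not, since 1441 is squarefree), x^4 - 1441 is irreducible over Q. Hence [Q(α):Q] = 4.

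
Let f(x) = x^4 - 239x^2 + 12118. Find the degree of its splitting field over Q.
[K : Q] = 4

Solving the quadratic in x^2: x^2 = (239 ± √(239^2 - 4·12118))/2 = (239 ± √8649)/2 = (239 ± 93)/2, giving x^2 = 166 or x^2 = 73. So f(x) = (x^2 - 166)(x^2 - 73) and the roots of f are ±√166, ±√73. Hence the splitting field is K = Q(√166, √73). Since 166 and 73 are distinct squarefree integers > 1, their product 12118 is not a perfect square, so √73 ∉ Q(√166). By the tower law [K:Q] = [Q(√166,√73):Q(√166)] · [Q(√166):Q] = 2 · 2 = 4.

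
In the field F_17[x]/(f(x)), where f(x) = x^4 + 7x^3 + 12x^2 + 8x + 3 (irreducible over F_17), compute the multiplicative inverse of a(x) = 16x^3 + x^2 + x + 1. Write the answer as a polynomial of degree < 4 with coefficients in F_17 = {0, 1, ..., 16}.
a(x)^(-1) ≡ 4x^3 + 14x^2 + 7x + 4 (mod f(x))

Since f is irreducible over F_17, F_17[x]/(f) is a field and a(x) ≠ 0 has an inverse. Apply the extended Euclidean algorithm to f(x) and a(x) in F_17[x]: f(x) = (16x + 9)·a(x) + (4x^2 + 11);  a(x) = (4x + 13)·(4x^2 + 11) + (8x + 11);  (4x^2 + 11) = (9x + 11)·(8x + 11) + (9). The last nonzero remainder is the constant 9 = gcd(f, a) in F_17. Back-substituting through the division chain expresses 9 = s(x)·a(x) + t(x)·f(x) with s(x) ≡ 2x^3 + 7x^2 + 12x + 2 (mod f), so (2x^3 + 7x^2 + 12x + 2)·a(x) ≡ 9 (mod f). Multiplying by 9^(-1) ≡ 2 in F_17 gives a(x)^(-1) ≡ 2·(2x^3 + 7x^2 + 12x + 2) ≡ 4x^3 + 14x^2 + 7x + 4 (mod f). Check: (16x^3 + x^2 + x + 1)·(4x^3 + 14x^2 + 7x + 4) = 13x^6 + 7x^5 + 11x^4 + 4x^3 + 8x^2 + 11x + 4 ≡ 1 (mod x^4 + 7x^3 + 12x^2 + 8x + 3).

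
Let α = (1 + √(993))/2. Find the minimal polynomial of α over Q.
m_α(x) = x^2 - x - 248

From 2α - 1 = √(993), squaring gives (2α - 1)^2 = 993, i.e. 4α^2 - 4α + 1 = 993, so α^2 - α + (1 - 993)/4 = 0. Since 993 ≡ 1 (mod 4), (1 - 993)/4 = -248 ∈ Z. The polynomial x^2 - x - 248 has discriminant 1 - 4·(-248) = 993, which is not a perfect square in Q (d = 993 is squarefree and ≠ 1), so x^2 - x - 248 is irreducible over Q. It is the minimal polynomial of α.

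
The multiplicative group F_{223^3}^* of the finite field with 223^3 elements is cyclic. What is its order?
|F_{223^3}^*| = 11089566

F_{223^3} has 223^3 = 11089567 elements; its multiplicative group consists of all nonzero elements, so |F_{223^3}^*| = 11089567 - 1 = 11089566. (It is cyclic since any finite subgroup of the multiplicative group of a field is cyclic.)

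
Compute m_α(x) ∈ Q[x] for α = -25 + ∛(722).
m_α(x) = x^3 + 75x^2 + 1875x + 14903

Set β = α + 25 = ∛(722), so β^3 = 722. Then (α + 25)^3 - 722 = 0, i.e. α is a root of g(x) = (x + 25)^3 - 722 = x^3 + 75x^2 + 1875x + 14903. Since g(x) = h(x + 25) where h(x) = x^3 - 722, and h is irreducible over Q (because 722 is not a perfect cube, so h has no rational root, and a monic cubic with no rational root is irreducible), g is also irreducible (irreducibility is preserved under the substitution x → x + 25). Hence m_α(x) = x^3 + 75x^2 + 1875x + 14903.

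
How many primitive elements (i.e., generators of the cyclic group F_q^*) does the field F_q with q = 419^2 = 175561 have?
There are φ(175560) = 34560 primitive elements

F_q^* is cyclic of order q - 1 = 175560. A cyclic group of order m has exactly φ(m) generators. Here m = 175560 = 2^3 · 3 · 5 · 7 · 11 · 19, so the number of primitive elements is φ(175560) = 34560.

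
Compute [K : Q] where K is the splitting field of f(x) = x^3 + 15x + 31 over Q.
[K : Q] = 6

By the rational root test, any rational root of the monic integer polynomial f(x) = x^3 + 15x + 31 must be an integer dividing the constant term 31, i.e. one of ±{1, 31}. Evaluating: f(1) = 47, f(-1) = 15, f(31) = 30287, f(-31) = -30225; none is 0, so f has no rational root and is therefore irreducible over Q (a cubic with no linear factor over a field is irreducible). For an irreducible cubic, the Galois group is A_3 or S_3 according as the discriminant disc(f) = -4a^3 - 27b^2 = -4·(15)^3 - 27·(31)^2 = -39447 is or is not a square in Q. Here disc(f) = -39447 is not a perfect square in Q, so the Galois group of f over Q is not contained in A_3 and must be all of S_3. The splitting field has degree |S_3| = 6 over Q, so [K : Q] = 6.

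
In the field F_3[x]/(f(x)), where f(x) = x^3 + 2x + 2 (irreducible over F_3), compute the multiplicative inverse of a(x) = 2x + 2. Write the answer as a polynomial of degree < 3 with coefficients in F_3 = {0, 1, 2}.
a(x)^(-1) ≡ 2x^2 + x (mod f(x))

Since f is irreducible over F_3, F_3[x]/(f) is a field and a(x) ≠ 0 has an inverse. Apply the extended Euclidean algorithm to f(x) and a(x) in F_3[x]: f(x) = (2x^2 + x)·a(x) + (2). The last nonzero remainder is the constant 2 = gcd(f, a) in F_3. Back-substituting through the division chain expresses 2 = s(x)·a(x) + t(x)·f(x) with s(x) ≡ x^2 + 2x (mod f), so (x^2 + 2x)·a(x) ≡ 2 (mod f). Multiplying by 2^(-1) ≡ 2 in F_3 gives a(x)^(-1) ≡ 2·(x^2 + 2x) ≡ 2x^2 + x (mod f). Check: (2x + 2)·(2x^2 + x) = x^3 + 2x ≡ 1 (mod x^3 + 2x + 2).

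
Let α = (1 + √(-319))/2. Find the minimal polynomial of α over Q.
m_α(x) = x^2 - x + 80

From 2α - 1 = √(-319), squaring gives (2α - 1)^2 = -319, i.e. 4α^2 - 4α + 1 = -319, so α^2 - α + (1 + 319)/4 = 0. Since -319 ≡ 1 (mod 4), (1 + 319)/4 = 80 ∈ Z. The polynomial x^2 - x + 80 has discriminant 1 - 4·(80) = -319, which is not a perfect square in Q (d = -319 is squarefree and ≠ 1), so x^2 - x + 80 is irreducible over Q. It is the minimal polynomial of α.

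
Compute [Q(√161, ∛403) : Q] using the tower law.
[Q(√161, ∛403) : Q] = 6

Let L = Q(√161, ∛403). Since Q(√161) ⊂ L and [Q(√161):Q] = 2, the tower law gives 2 | [L:Q]. Likewise Q(∛403) ⊂ L with [Q(∛403):Q] = 3 (because 403 is not a perfect cube), so 3 | [L:Q]. As gcd(2,3) = 1, [L:Q] is divisible by 6. Conversely L is generated over Q by √161 and ∛403, so [L:Q] ≤ 2·3 = 6. Therefore [Q(√161, ∛403) : Q] = 6.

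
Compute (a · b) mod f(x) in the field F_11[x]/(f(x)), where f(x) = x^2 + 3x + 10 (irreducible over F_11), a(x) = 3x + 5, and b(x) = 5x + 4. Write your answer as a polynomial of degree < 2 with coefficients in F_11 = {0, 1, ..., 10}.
a · b ≡ 3x + 2 (mod f(x))

Multiply in F_11[x]: a(x)·b(x) = (3x + 5)·(5x + 4) = 4x^2 + 4x + 9. This has degree ≥ 2, so divide by f(x) over F_11: 4x^2 + 4x + 9 = (4)·(x^2 + 3x + 10) + (3x + 2). Hence a·b ≡ 3x + 2 (mod f). (F_11[x]/(f) is a field with 11^2 = 121 elements since f is irreducible of degree 2.)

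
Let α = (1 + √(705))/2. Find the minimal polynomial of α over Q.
m_α(x) = x^2 - x - 176

From 2α - 1 = √(705), squaring gives (2α - 1)^2 = 705, i.e. 4α^2 - 4α + 1 = 705, so α^2 - α + (1 - 705)/4 = 0. Since 705 ≡ 1 (mod 4), (1 - 705)/4 = -176 ∈ Z. The polynomial x^2 - x - 176 has discriminant 1 - 4·(-176) = 705, which is not a perfect square in Q (d = 705 is squarefree and ≠ 1), so x^2 - x - 176 is irreducible over Q. It is the minimal polynomial of α.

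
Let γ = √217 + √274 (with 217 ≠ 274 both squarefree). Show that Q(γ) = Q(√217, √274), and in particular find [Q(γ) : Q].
[Q(γ) : Q] = 4 (equivalently, Q(γ) = Q(√217, √274))

Obviously Q(γ) ⊆ Q(√217, √274), and [Q(√217, √274):Q] = 4 (since 217, 274 are distinct squarefree integers > 1 with 59458 not a perfect square). To show equality we compute the minimal polynomial of γ. From γ = √217 + √274: γ^2 = 217 + 2√(59458) + 274 = 491 + 2√(59458), so γ^2 - 491 = 2√(59458); squaring, (γ^2 - 491)^2 = 4·59458, i.e. γ^4 - 982γ^2 + 241081 - 237832 = 0, i.e. γ^4 - 982γ^2 + 3249 = 0. So γ is a root of x^4 - 982x^2 + 3249. This polynomial is irreducible over Q: it has no rational root (each ±√217 ± √274 is irrational), and any factorization into two quadratics over Q would force √(59458) ∈ Q (pairing opposite roots) or √217, √274 ∈ Q (other pairings), all impossible. Hence [Q(γ):Q] = 4 = [Q(√217, √274):Q], so Q(γ) = Q(√217, √274).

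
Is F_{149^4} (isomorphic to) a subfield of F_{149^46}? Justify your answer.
No: F_{149^4} is not a subfield of F_{149^46}

F_{p^m} embeds in F_{p^n} iff m | n. Here 4 ∤ 46 (since 46 = 11·4 + 2 with remainder 2 ≠ 0), so F_{149^4} is not a subfield of F_{149^46}. Equivalently: if it were, the tower law would give 4 = [F_{149^4}:F_149] dividing [F_{149^46}:F_149] = 46, contradiction.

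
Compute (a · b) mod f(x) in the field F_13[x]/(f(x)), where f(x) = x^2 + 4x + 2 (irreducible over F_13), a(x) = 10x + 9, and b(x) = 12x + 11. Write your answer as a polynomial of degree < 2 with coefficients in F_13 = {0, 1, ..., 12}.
a · b ≡ 11x + 2 (mod f(x))

Multiply in F_13[x]: a(x)·b(x) = (10x + 9)·(12x + 11) = 3x^2 + 10x + 8. This has degree ≥ 2, so divide by f(x) over F_13: 3x^2 + 10x + 8 = (3)·(x^2 + 4x + 2) + (11x + 2). Hence a·b ≡ 11x + 2 (mod f). (F_13[x]/(f) is a field with 13^2 = 169 elements since f is irreducible of degree 2.)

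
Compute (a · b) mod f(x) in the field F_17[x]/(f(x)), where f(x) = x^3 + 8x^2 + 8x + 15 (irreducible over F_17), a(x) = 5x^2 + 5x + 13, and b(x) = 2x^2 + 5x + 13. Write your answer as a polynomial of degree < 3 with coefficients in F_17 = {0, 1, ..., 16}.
a · b ≡ 5x^2 + 11 (mod f(x))

Multiply in F_17[x]: a(x)·b(x) = (5x^2 + 5x + 13)·(2x^2 + 5x + 13) = 10x^4 + x^3 + 14x^2 + 11x + 16. This has degree ≥ 3, so divide by f(x) over F_17: 10x^4 + x^3 + 14x^2 + 11x + 16 = (10x + 6)·(x^3 + 8x^2 + 8x + 15) + (5x^2 + 11). Hence a·b ≡ 5x^2 + 11 (mod f). (F_17[x]/(f) is a field with 17^3 = 4913 elements since f is irreducible of degree 3.)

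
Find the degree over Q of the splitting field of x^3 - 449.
[K : Q] = 6

The roots of x^3 - 449 are ∛449, ω∛449, ω^2∛449 where ω = e^(2πi/3) is a primitive cube root of unity, so K = Q(∛449, ω). Now [Q(∛449):Q] = 3 (since 449 is not a perfect cube, x^3 - 449 is irreducible) and [Q(ω):Q] = 2. Both 2 and 3 divide [K:Q], and [K:Q] ≤ 3·2 = 6, so [K:Q] = 6. (Equivalently: Q(∛449) ⊂ R but ω ∉ R, so [K : Q(∛449)] = 2.)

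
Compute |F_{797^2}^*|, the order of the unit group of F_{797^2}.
|F_{797^2}^*| = 635208

F_{797^2} has 797^2 = 635209 elements; its multiplicative group consists of all nonzero elements, so |F_{797^2}^*| = 635209 - 1 = 635208. (It is cyclic since any finite subgroup of the multiplicative group of a field is cyclic.)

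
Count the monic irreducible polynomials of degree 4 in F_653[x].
There are 45456052218 monic irreducible polynomials of degree 4 over F_653

Each element of F_{653^4} that lies in no proper subfield is a root of exactly one monic irreducible of degree 4 over F_653, and each such polynomial has 4 distinct roots in F_{653^4}. By Möbius inversion the count is N_653(4) = (1/4) Σ_{d|4} μ(4/d) · 653^d = (1/4)(μ(4)·653^1 + μ(2)·653^2 + μ(1)·653^4) = 181824208872/4 = 45456052218.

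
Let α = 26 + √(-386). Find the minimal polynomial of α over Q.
m_α(x) = x^2 - 52x + 1062

From α - 26 = √(-386), squaring gives (α - 26)^2 = -386, i.e. α^2 - 52α + 676 = -386, so α^2 - 52α + 1062 = 0. The discriminant of x^2 - 52x + 1062 is (-52)^2 - 4·(1062) = 2704 - 4248 = -1544, and 4·(-386) is not a perfect square in Q since -386 is squarefree and ≠ 1. Hence x^2 - 52x + 1062 is irreducible over Q and is the minimal polynomial of α.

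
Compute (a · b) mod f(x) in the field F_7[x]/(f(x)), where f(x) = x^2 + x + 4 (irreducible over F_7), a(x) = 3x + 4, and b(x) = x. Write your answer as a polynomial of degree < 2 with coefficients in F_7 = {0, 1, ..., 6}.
a · b ≡ x + 2 (mod f(x))

Multiply in F_7[x]: a(x)·b(x) = (3x + 4)·(x) = 3x^2 + 4x. This has degree ≥ 2, so divide by f(x) over F_7: 3x^2 + 4x = (3)·(x^2 + x + 4) + (x + 2). Hence a·b ≡ x + 2 (mod f). (F_7[x]/(f) is a field with 7^2 = 49 elements since f is irreducible of degree 2.)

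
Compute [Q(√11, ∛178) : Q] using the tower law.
[Q(√11, ∛178) : Q] = 6

Let L = Q(√11, ∛178). Since Q(√11) ⊂ L and [Q(√11):Q] = 2, the tower law gives 2 | [L:Q]. Likewise Q(∛178) ⊂ L with [Q(∛178):Q] = 3 (because 178 is not a perfect cube), so 3 | [L:Q]. As gcd(2,3) = 1, [L:Q] is divisible by 6. Conversely L is generated over Q by √11 and ∛178, so [L:Q] ≤ 2·3 = 6. Therefore [Q(√11, ∛178) : Q] = 6.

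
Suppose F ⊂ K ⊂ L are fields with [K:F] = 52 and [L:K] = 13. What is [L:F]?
[L:F] = 676

The tower law says that for any tower of field extensions F ⊂ K ⊂ L with finite degrees, [L:F] = [L:K] · [K:F]. Here this gives [L:F] = 13 · 52 = 676.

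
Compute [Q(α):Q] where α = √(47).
[Q(α):Q] = 2

[Q(α):Q] equals the degree of the minimal polynomial of α. Here α^2 = 47 and x^2 - 47 is irreducible (d = 47 is squarefree, ≠ 1, hence not a square), so deg(m_α) = 2. Thus [Q(α):Q] = 2.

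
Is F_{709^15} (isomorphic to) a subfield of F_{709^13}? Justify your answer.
No: F_{709^15} is not a subfield of F_{709^13}

F_{p^m} embeds in F_{p^n} iff m | n. Here 15 ∤ 13 (since 13 = 0·15 + 13 with remainder 13 ≠ 0), so F_{709^15} is not a subfield of F_{709^13}. Equivalently: if it were, the tower law would give 15 = [F_{709^15}:F_709] dividing [F_{709^13}:F_709] = 13, contradiction.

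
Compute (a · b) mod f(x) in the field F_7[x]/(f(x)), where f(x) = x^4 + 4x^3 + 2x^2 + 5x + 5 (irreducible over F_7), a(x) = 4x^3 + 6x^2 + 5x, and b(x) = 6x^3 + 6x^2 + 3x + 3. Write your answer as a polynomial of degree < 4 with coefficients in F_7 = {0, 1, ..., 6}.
a · b ≡ 2x^3 + 4x^2 + 4x + 5 (mod f(x))

Multiply in F_7[x]: a(x)·b(x) = (4x^3 + 6x^2 + 5x)·(6x^3 + 6x^2 + 3x + 3) = 3x^6 + 4x^5 + x^4 + 4x^3 + 5x^2 + x. This has degree ≥ 4, so divide by f(x) over F_7: 3x^6 + 4x^5 + x^4 + 4x^3 + 5x^2 + x = (3x^2 + 6x + 6)·(x^4 + 4x^3 + 2x^2 + 5x + 5) + (2x^3 + 4x^2 + 4x + 5). Hence a·b ≡ 2x^3 + 4x^2 + 4x + 5 (mod f). (F_7[x]/(f) is a field with 7^4 = 2401 elements since f is irreducible of degree 4.)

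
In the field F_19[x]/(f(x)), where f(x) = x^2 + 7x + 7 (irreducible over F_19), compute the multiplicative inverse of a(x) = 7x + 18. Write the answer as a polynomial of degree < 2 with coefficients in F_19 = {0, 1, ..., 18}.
a(x)^(-1) ≡ 17x + 2 (mod f(x))

Since f is irreducible over F_19, F_19[x]/(f) is a field and a(x) ≠ 0 has an inverse. Apply the extended Euclidean algorithm to f(x) and a(x) in F_19[x]: f(x) = (11x + 8)·a(x) + (15). The last nonzero remainder is the constant 15 = gcd(f, a) in F_19. Back-substituting through the division chain expresses 15 = s(x)·a(x) + t(x)·f(x) with s(x) ≡ 8x + 11 (mod f), so (8x + 11)·a(x) ≡ 15 (mod f). Multiplying by 15^(-1) ≡ 14 in F_19 gives a(x)^(-1) ≡ 14·(8x + 11) ≡ 17x + 2 (mod f). Check: (7x + 18)·(17x + 2) = 5x^2 + 16x + 17 ≡ 1 (mod x^2 + 7x + 7).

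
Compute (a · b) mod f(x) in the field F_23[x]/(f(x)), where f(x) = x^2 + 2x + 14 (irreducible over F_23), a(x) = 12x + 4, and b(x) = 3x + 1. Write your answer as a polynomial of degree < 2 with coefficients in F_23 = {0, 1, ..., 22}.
a · b ≡ 21x + 6 (mod f(x))

Multiply in F_23[x]: a(x)·b(x) = (12x + 4)·(3x + 1) = 13x^2 + x + 4. This has degree ≥ 2, so divide by f(x) over F_23: 13x^2 + x + 4 = (13)·(x^2 + 2x + 14) + (21x + 6). Hence a·b ≡ 21x + 6 (mod f). (F_23[x]/(f) is a field with 23^2 = 529 elements since f is irreducible of degree 2.)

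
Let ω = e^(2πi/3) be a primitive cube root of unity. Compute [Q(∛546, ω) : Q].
[Q(∛546, ω) : Q] = 6

[Q(∛546):Q] = 3 (min poly x^3 - 546, irreducible since 546 is not a perfect cube). [Q(ω):Q] = 2 (min poly x^2 + x + 1). Since Q(∛546) ⊂ R and ω ∉ R, we have ω ∉ Q(∛546), so x^2 + x + 1 remains irreducible over Q(∛546) and [Q(∛546, ω) : Q(∛546)] = 2. By the tower law, [Q(∛546, ω) : Q] = 3 · 2 = 6. (In fact Q(∛546, ω) is the splitting field of x^3 - 546 over Q.)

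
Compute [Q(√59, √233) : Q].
[Q(√59, √233) : Q] = 4

[Q(√59):Q] = 2 (min poly x^2 - 59, irreducible since 59 is squarefree > 1). For the top step, suppose √233 ∈ Q(√59), say √233 = c + d√59 with c, d ∈ Q. Squaring: 233 = c^2 + 59d^2 + 2cd√59. Since √59 ∉ Q this forces 2cd = 0. If d = 0 then √233 = c ∈ Q, contradicting 233 squarefree > 1. If c = 0 then 233 = 59d^2, so 59·233 = (59d)^2 is a perfect square in Q — but 59·233 = 13747 is not a perfect square (since 59 and 233 are distinct squarefree integers). Contradiction. Hence √233 ∉ Q(√59), so x^2 - 233 stays irreducible over Q(√59) and [Q(√59, √233) : Q(√59)] = 2. By the tower law, [Q(√59, √233) : Q] = 2 · 2 = 4.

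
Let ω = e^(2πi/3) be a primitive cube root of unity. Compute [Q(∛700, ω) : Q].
[Q(∛700, ω) : Q] = 6

[Q(∛700):Q] = 3 (min poly x^3 - 700, irreducible since 700 is not a perfect cube). [Q(ω):Q] = 2 (min poly x^2 + x + 1). Since Q(∛700) ⊂ R and ω ∉ R, we have ω ∉ Q(∛700), so x^2 + x + 1 remains irreducible over Q(∛700) and [Q(∛700, ω) : Q(∛700)] = 2. By the tower law, [Q(∛700, ω) : Q] = 3 · 2 = 6. (In fact Q(∛700, ω) is the splitting field of x^3 - 700 over Q.)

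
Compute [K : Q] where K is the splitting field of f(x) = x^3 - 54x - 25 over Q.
[K : Q] = 6

By the rational root test, any rational root of the monic integer polynomial f(x) = x^3 - 54x - 25 must be an integer dividing the constant term -25, i.e. one of ±{1, 5, 25}. Evaluating: f(1) = -78, f(-1) = 28, f(5) = -170, f(-5) = 120, f(25) = 14250, f(-25) = -14300; none is 0, so f has no rational root and is therefore irreducible over Q (a cubic with no linear factor over a field is irreducible). For an irreducible cubic, the Galois group is A_3 or S_3 according as the discriminant disc(f) = -4a^3 - 27b^2 = -4·(-54)^3 - 27·(-25)^2 = 612981 is or is not a square in Q. Here disc(f) = 612981 is not a perfect square in Q, so the Galois group of f over Q is not contained in A_3 and must be all of S_3. The splitting field has degree |S_3| = 6 over Q, so [K : Q] = 6.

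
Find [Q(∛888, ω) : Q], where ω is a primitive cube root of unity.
[Q(∛888, ω) : Q] = 6

[Q(∛888):Q] = 3 (min poly x^3 - 888, irreducible since 888 is not a perfect cube). [Q(ω):Q] = 2 (min poly x^2 + x + 1). Since Q(∛888) ⊂ R and ω ∉ R, we have ω ∉ Q(∛888), so x^2 + x + 1 remains irreducible over Q(∛888) and [Q(∛888, ω) : Q(∛888)] = 2. By the tower law, [Q(∛888, ω) : Q] = 3 · 2 = 6. (In fact Q(∛888, ω) is the splitting field of x^3 - 888 over Q.)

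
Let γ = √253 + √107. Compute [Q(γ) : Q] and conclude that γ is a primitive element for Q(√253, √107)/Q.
[Q(γ) : Q] = 4 (equivalently, Q(γ) = Q(√253, √107))

Obviously Q(γ) ⊆ Q(√253, √107), and [Q(√253, √107):Q] = 4 (since 253, 107 are distinct squarefree integers > 1 with 27071 not a perfect square). To show equality we compute the minimal polynomial of γ. From γ = √253 + √107: γ^2 = 253 + 2√(27071) + 107 = 360 + 2√(27071), so γ^2 - 360 = 2√(27071); squaring, (γ^2 - 360)^2 = 4·27071, i.e. γ^4 - 720γ^2 + 129600 - 108284 = 0, i.e. γ^4 - 720γ^2 + 21316 = 0. So γ is a root of x^4 - 720x^2 + 21316. This polynomial is irreducible over Q: it has no rational root (each ±√253 ± √107 is irrational), and any factorization into two quadratics over Q would force √(27071) ∈ Q (pairing opposite roots) or √253, √107 ∈ Q (other pairings), all impossible. Hence [Q(γ):Q] = 4 = [Q(√253, √107):Q], so Q(γ) = Q(√253, √107).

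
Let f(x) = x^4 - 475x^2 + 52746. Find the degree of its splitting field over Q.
[K : Q] = 4

Solving the quadratic in x^2: x^2 = (475 ± √(475^2 - 4·52746))/2 = (475 ± √14641)/2 = (475 ± 121)/2, giving x^2 = 298 or x^2 = 177. So f(x) = (x^2 - 298)(x^2 - 177) and the roots of f are ±√298, ±√177. Hence the splitting field is K = Q(√298, √177). Since 298 and 177 are distinct squarefree integers > 1, their product 52746 is not a perfect square, so √177 ∉ Q(√298). By the tower law [K:Q] = [Q(√298,√177):Q(√298)] · [Q(√298):Q] = 2 · 2 = 4.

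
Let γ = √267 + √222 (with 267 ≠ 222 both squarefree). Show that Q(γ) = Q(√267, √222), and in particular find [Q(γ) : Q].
[Q(γ) : Q] = 4 (equivalently, Q(γ) = Q(√267, √222))

Obviously Q(γ) ⊆ Q(√267, √222), and [Q(√267, √222):Q] = 4 (since 267, 222 are distinct squarefree integers > 1 with 59274 not a perfect square). To show equality we compute the minimal polynomial of γ. From γ = √267 + √222: γ^2 = 267 + 2√(59274) + 222 = 489 + 2√(59274), so γ^2 - 489 = 2√(59274); squaring, (γ^2 - 489)^2 = 4·59274, i.e. γ^4 - 978γ^2 + 239121 - 237096 = 0, i.e. γ^4 - 978γ^2 + 2025 = 0. So γ is a root of x^4 - 978x^2 + 2025. This polynomial is irreducible over Q: it has no rational root (each ±√267 ± √222 is irrational), and any factorization into two quadratics over Q would force √(59274) ∈ Q (pairing opposite roots) or √267, √222 ∈ Q (other pairings), all impossible. Hence [Q(γ):Q] = 4 = [Q(√267, √222):Q], so Q(γ) = Q(√267, √222).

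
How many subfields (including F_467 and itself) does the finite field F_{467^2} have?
F_{467^2} has 2 subfields

The subfields of F_{p^n} are exactly the fields F_{p^d} for d | n (each is the fixed field of the unique index-d subgroup of Gal(F_{p^n}/F_p) ≅ Z/nZ). The divisors of n = 2 are {1, 2}, giving 2 subfields: F_{467^1}, F_{467^2}.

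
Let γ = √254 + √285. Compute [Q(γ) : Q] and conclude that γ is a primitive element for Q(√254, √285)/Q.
[Q(γ) : Q] = 4 (equivalently, Q(γ) = Q(√254, √285))

Obviously Q(γ) ⊆ Q(√254, √285), and [Q(√254, √285):Q] = 4 (since 254, 285 are distinct squarefree integers > 1 with 72390 not a perfect square). To show equality we compute the minimal polynomial of γ. From γ = √254 + √285: γ^2 = 254 + 2√(72390) + 285 = 539 + 2√(72390), so γ^2 - 539 = 2√(72390); squaring, (γ^2 - 539)^2 = 4·72390, i.e. γ^4 - 1078γ^2 + 290521 - 289560 = 0, i.e. γ^4 - 1078γ^2 + 961 = 0. So γ is a root of x^4 - 1078x^2 + 961. This polynomial is irreducible over Q: it has no rational root (each ±√254 ± √285 is irrational), and any factorization into two quadratics over Q would force √(72390) ∈ Q (pairing opposite roots) or √254, √285 ∈ Q (other pairings), all impossible. Hence [Q(γ):Q] = 4 = [Q(√254, √285):Q], so Q(γ) = Q(√254, √285).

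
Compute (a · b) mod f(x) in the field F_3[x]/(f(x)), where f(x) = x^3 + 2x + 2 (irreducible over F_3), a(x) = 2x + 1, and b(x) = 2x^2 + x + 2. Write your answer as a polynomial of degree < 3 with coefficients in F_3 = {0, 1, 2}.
a · b ≡ x^2 (mod f(x))

Multiply in F_3[x]: a(x)·b(x) = (2x + 1)·(2x^2 + x + 2) = x^3 + x^2 + 2x + 2. This has degree ≥ 3, so divide by f(x) over F_3: x^3 + x^2 + 2x + 2 = (1)·(x^3 + 2x + 2) + (x^2). Hence a·b ≡ x^2 (mod f). (F_3[x]/(f) is a field with 3^3 = 27 elements since f is irreducible of degree 3.)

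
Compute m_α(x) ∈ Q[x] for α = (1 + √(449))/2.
m_α(x) = x^2 - x - 112

From 2α - 1 = √(449), squaring gives (2α - 1)^2 = 449, i.e. 4α^2 - 4α + 1 = 449, so α^2 - α + (1 - 449)/4 = 0. Since 449 ≡ 1 (mod 4), (1 - 449)/4 = -112 ∈ Z. The polynomial x^2 - x - 112 has discriminant 1 - 4·(-112) = 449, which is not a perfect square in Q (d = 449 is squarefree and ≠ 1), so x^2 - x - 112 is irreducible over Q. It is the minimal polynomial of α.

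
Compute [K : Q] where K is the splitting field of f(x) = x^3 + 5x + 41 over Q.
[K : Q] = 6

By the rational root test, any rational root of the monic integer polynomial f(x) = x^3 + 5x + 41 must be an integer dividing the constant term 41, i.e. one of ±{1, 41}. Evaluating: f(1) = 47, f(-1) = 35, f(41) = 69167, f(-41) = -69085; none is 0, so f has no rational root and is therefore irreducible over Q (a cubic with no linear factor over a field is irreducible). For an irreducible cubic, the Galois group is A_3 or S_3 according as the discriminant disc(f) = -4a^3 - 27b^2 = -4·(5)^3 - 27·(41)^2 = -45887 is or is not a square in Q. Here disc(f) = -45887 is not a perfect square in Q, so the Galois group of f over Q is not contained in A_3 and must be all of S_3. The splitting field has degree |S_3| = 6 over Q, so [K : Q] = 6.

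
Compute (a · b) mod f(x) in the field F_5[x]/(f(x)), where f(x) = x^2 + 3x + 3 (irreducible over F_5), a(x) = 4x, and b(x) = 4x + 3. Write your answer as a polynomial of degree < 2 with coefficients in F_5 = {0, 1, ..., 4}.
a · b ≡ 4x + 2 (mod f(x))

Multiply in F_5[x]: a(x)·b(x) = (4x)·(4x + 3) = x^2 + 2x. This has degree ≥ 2, so divide by f(x) over F_5: x^2 + 2x = (1)·(x^2 + 3x + 3) + (4x + 2). Hence a·b ≡ 4x + 2 (mod f). (F_5[x]/(f) is a field with 5^2 = 25 elements since f is irreducible of degree 2.)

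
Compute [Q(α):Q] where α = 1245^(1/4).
[Q(α):Q] = 4

α is a root of x^4 - 1245. By Eisenstein's criterion at the prime p = 3 (which divides the constant term 1245 but p^2 = 9 does not, since 1245 is squarefree), x^4 - 1245 is irreducible over Q. Hence [Q(α):Q] = 4.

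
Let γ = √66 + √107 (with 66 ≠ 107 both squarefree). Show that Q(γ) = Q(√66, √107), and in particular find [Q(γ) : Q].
[Q(γ) : Q] = 4 (equivalently, Q(γ) = Q(√66, √107))

Obviously Q(γ) ⊆ Q(√66, √107), and [Q(√66, √107):Q] = 4 (since 66, 107 are distinct squarefree integers > 1 with 7062 not a perfect square). To show equality we compute the minimal polynomial of γ. From γ = √66 + √107: γ^2 = 66 + 2√(7062) + 107 = 173 + 2√(7062), so γ^2 - 173 = 2√(7062); squaring, (γ^2 - 173)^2 = 4·7062, i.e. γ^4 - 346γ^2 + 29929 - 28248 = 0, i.e. γ^4 - 346γ^2 + 1681 = 0. So γ is a root of x^4 - 346x^2 + 1681. This polynomial is irreducible over Q: it has no rational root (each ±√66 ± √107 is irrational), and any factorization into two quadratics over Q would force √(7062) ∈ Q (pairing opposite roots) or √66, √107 ∈ Q (other pairings), all impossible. Hence [Q(γ):Q] = 4 = [Q(√66, √107):Q], so Q(γ) = Q(√66, √107).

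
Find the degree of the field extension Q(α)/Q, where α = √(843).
[Q(α):Q] = 2

[Q(α):Q] equals the degree of the minimal polynomial of α. Here α^2 = 843 and x^2 - 843 is irreducible (d = 843 is squarefree, ≠ 1, hence not a square), so deg(m_α) = 2. Thus [Q(α):Q] = 2.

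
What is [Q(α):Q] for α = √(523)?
[Q(α):Q] = 2

[Q(α):Q] equals the degree of the minimal polynomial of α. Here α^2 = 523 and x^2 - 523 is irreducible (d = 523 is squarefree, ≠ 1, hence not a square), so deg(m_α) = 2. Thus [Q(α):Q] = 2.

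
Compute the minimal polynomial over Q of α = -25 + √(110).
m_α(x) = x^2 + 50x + 515

From α + 25 = √(110), squaring gives (α + 25)^2 = 110, i.e. α^2 + 50α + 625 = 110, so α^2 + 50α + 515 = 0. The discriminant of x^2 + 50x + 515 is (50)^2 - 4·(515) = 2500 - 2060 = 440, and 4·(110) is not a perfect square in Q since 110 is squarefree and ≠ 1. Hence x^2 + 50x + 515 is irreducible over Q and is the minimal polynomial of α.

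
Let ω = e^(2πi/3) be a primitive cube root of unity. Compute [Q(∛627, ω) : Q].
[Q(∛627, ω) : Q] = 6

[Q(∛627):Q] = 3 (min poly x^3 - 627, irreducible since 627 is not a perfect cube). [Q(ω):Q] = 2 (min poly x^2 + x + 1). Since Q(∛627) ⊂ R and ω ∉ R, we have ω ∉ Q(∛627), so x^2 + x + 1 remains irreducible over Q(∛627) and [Q(∛627, ω) : Q(∛627)] = 2. By the tower law, [Q(∛627, ω) : Q] = 3 · 2 = 6. (In fact Q(∛627, ω) is the splitting field of x^3 - 627 over Q.)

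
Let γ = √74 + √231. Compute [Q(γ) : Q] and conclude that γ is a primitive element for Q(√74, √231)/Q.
[Q(γ) : Q] = 4 (equivalently, Q(γ) = Q(√74, √231))

Obviously Q(γ) ⊆ Q(√74, √231), and [Q(√74, √231):Q] = 4 (since 74, 231 are distinct squarefree integers > 1 with 17094 not a perfect square). To show equality we compute the minimal polynomial of γ. From γ = √74 + √231: γ^2 = 74 + 2√(17094) + 231 = 305 + 2√(17094), so γ^2 - 305 = 2√(17094); squaring, (γ^2 - 305)^2 = 4·17094, i.e. γ^4 - 610γ^2 + 93025 - 68376 = 0, i.e. γ^4 - 610γ^2 + 24649 = 0. So γ is a root of x^4 - 610x^2 + 24649. This polynomial is irreducible over Q: it has no rational root (each ±√74 ± √231 is irrational), and any factorization into two quadratics over Q would force √(17094) ∈ Q (pairing opposite roots) or √74, √231 ∈ Q (other pairings), all impossible. Hence [Q(γ):Q] = 4 = [Q(√74, √231):Q], so Q(γ) = Q(√74, √231).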